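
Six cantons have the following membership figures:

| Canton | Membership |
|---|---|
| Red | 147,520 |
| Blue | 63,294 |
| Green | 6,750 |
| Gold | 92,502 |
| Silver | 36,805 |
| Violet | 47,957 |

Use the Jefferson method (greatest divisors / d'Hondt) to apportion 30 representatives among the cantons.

Red=12, Blue=5, Green=0, Gold=7, Silver=3, Violet=3

Standard divisor 394828/30 ≈ 13160.933; standard quotas: Red 11.209, Blue 4.809, Green 0.513, Gold 7.029, Silver 2.797, Violet 3.644.
Rounding down gives 11, 4, 0, 7, 2, 3 = 27 seats, so the divisor must be adjusted.
With modified divisor 12100: modified quotas Red 12.192, Blue 5.231, Green 0.558, Gold 7.645, Silver 3.042, Violet 3.963.
Rounding down: Red 12, Blue 5, Green 0, Gold 7, Silver 3, Violet 3 (total 30).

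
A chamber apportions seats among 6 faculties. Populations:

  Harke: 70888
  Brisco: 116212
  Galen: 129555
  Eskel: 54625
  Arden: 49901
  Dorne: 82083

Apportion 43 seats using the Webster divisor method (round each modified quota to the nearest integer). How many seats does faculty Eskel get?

5

Standard divisor 503264/43 ≈ 11703.814; standard quotas: Harke 6.057, Brisco 9.929, Galen 11.069, Eskel 4.667, Arden 4.264, Dorne 7.013.
Rounding to the nearest integer gives Harke 6, Brisco 10, Galen 11, Eskel 5, Arden 4, Dorne 7 — total 43, matching the house size, so no adjustment is needed.
Eskel receives 5.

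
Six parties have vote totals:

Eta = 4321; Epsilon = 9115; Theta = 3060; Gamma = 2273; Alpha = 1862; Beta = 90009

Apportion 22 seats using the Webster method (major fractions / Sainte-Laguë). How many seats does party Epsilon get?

2

Standard divisor 110640/22 ≈ 5029.091; standard quotas: Eta 0.859, Epsilon 1.812, Theta 0.608, Gamma 0.452, Alpha 0.370, Beta 17.898.
Rounding to the nearest integer gives Eta 1, Epsilon 2, Theta 1, Gamma 0, Alpha 0, Beta 18 — total 22, matching the house size, so no adjustment is needed.
Epsilon receives 2.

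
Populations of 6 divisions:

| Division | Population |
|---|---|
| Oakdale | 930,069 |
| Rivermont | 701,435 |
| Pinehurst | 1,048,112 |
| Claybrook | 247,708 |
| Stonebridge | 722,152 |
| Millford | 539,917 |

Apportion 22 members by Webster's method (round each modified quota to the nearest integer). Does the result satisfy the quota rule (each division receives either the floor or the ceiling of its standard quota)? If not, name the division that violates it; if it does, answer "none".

none

Standard quotas: Oakdale 4.884, Rivermont 3.683, Pinehurst 5.504, Claybrook 1.301, Stonebridge 3.792, Millford 2.835.
Webster allocation: Oakdale 5, Rivermont 4, Pinehurst 5, Claybrook 1, Stonebridge 4, Millford 3.
Every allocation lies between the lower and upper quota.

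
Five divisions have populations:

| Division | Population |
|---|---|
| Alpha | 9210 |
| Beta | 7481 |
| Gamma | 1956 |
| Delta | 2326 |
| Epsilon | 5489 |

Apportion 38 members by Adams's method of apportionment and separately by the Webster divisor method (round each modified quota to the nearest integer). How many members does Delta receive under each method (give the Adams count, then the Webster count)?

Adams: Alpha 13, Beta 10, Gamma 3, Delta 4, Epsilon 8.
Webster: Alpha 13, Beta 11, Gamma 3, Delta 3, Epsilon 8.
Delta gets 4 under Adams and 3 under Webster.

4 and 3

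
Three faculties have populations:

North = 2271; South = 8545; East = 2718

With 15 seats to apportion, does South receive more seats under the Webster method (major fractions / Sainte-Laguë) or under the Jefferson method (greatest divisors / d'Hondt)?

Webster: North 3, South 9, East 3.
Jefferson: North 2, South 10, East 3.
South gets 9 under Webster and 10 under Jefferson.

Jefferson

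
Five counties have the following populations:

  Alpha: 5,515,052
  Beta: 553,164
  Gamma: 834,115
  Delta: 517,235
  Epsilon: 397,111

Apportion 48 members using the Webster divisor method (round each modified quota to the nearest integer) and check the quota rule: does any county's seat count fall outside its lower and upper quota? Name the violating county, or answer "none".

Standard quotas: Alpha 33.866, Beta 3.397, Gamma 5.122, Delta 3.176, Epsilon 2.439.
Webster allocation: Alpha 35, Beta 3, Gamma 5, Delta 3, Epsilon 2.
Alpha has quota 33.866 (lower 33, upper 34) but receives 35 — outside the quota interval.

Alpha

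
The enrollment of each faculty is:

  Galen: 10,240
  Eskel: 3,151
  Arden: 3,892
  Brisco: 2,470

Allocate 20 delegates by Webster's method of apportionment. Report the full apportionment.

Galen: 10, Eskel: 3, Arden: 4, Brisco: 3

Standard divisor 19753/20 ≈ 987.65; standard quotas: Galen 10.368, Eskel 3.190, Arden 3.941, Brisco 2.501.
Rounding to the nearest integer gives Galen 10, Eskel 3, Arden 4, Brisco 3 — total 20, matching the house size, so no adjustment is needed.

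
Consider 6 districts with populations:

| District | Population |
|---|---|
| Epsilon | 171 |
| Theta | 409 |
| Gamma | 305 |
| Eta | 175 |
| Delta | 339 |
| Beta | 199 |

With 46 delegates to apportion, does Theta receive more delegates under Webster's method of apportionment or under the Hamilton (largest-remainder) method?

Webster: Epsilon 5, Theta 11, Gamma 9, Eta 5, Delta 10, Beta 6.
Hamilton: Epsilon 5, Theta 12, Gamma 9, Eta 5, Delta 10, Beta 5.
Theta gets 11 under Webster and 12 under Hamilton.

Hamilton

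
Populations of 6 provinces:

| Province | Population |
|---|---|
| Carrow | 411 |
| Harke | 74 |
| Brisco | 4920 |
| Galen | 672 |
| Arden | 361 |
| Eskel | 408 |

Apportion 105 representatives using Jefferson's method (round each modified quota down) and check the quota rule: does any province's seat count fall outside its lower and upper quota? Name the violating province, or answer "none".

Brisco

Standard quotas: Carrow 6.304, Harke 1.135, Brisco 75.460, Galen 10.307, Arden 5.537, Eskel 6.258.
Jefferson allocation: Carrow 6, Harke 1, Brisco 77, Galen 10, Arden 5, Eskel 6.
Brisco has quota 75.460 (lower 75, upper 76) but receives 77 — outside the quota interval.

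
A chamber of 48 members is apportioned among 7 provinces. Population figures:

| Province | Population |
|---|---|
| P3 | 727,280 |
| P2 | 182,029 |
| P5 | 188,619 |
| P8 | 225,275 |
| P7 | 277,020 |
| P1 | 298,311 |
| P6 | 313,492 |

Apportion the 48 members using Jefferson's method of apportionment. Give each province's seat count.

P3: 16; P2: 4; P5: 4; P8: 5; P7: 6; P1: 6; P6: 7

Standard divisor 2212026/48 ≈ 46083.875; standard quotas: P3 15.782, P2 3.950, P5 4.093, P8 4.888, P7 6.011, P1 6.473, P6 6.803.
Rounding down gives 15, 3, 4, 4, 6, 6, 6 = 44 seats, so the divisor must be adjusted.
With modified divisor 43800: modified quotas P3 16.605, P2 4.156, P5 4.306, P8 5.143, P7 6.325, P1 6.811, P6 7.157.
Rounding down: P3 16, P2 4, P5 4, P8 5, P7 6, P1 6, P6 7 (total 48).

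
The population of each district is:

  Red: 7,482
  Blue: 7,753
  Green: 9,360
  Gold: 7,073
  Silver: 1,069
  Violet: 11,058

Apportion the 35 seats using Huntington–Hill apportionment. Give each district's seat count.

With divisor 1271: modified quotas Red 5.887, Blue 6.100, Green 7.364, Gold 5.565, Silver 0.841, Violet 8.700.
Geometric-mean thresholds: Red √(5·6)=5.477, Blue √(6·7)=6.481, Green √(7·8)=7.483, Gold √(5·6)=5.477, Silver (min 1), Violet √(8·9)=8.485.
Each quota rounded against its threshold gives Red 6, Blue 6, Green 7, Gold 6, Silver 1, Violet 9 (total 35).

Red: 6; Blue: 6; Green: 7; Gold: 6; Silver: 1; Violet: 9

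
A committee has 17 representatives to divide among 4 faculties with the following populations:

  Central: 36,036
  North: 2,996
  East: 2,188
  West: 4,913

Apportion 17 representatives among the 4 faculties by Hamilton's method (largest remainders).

Central 13, North 1, East 1, West 2

Total 46133; standard divisor 46133/17 ≈ 2713.706.
Standard quotas: Central 13.2793, North 1.1040, East 0.8063, West 1.8104.
Lower quotas: Central 13, North 1, East 0, West 1 (sum 15, leaving 2 seats).
Remainders in descending order: West 0.8104, East 0.8063, Central 0.2793, North 0.1040.
The surplus seats go to West, East.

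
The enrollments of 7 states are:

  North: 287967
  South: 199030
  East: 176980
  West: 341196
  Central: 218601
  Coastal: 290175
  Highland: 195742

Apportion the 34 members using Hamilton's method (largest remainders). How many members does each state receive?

Standard divisor: 1709691 ÷ 34 ≈ 50285.029.
Standard quotas: North 5.7267, South 3.9580, East 3.5195, West 6.7852, Central 4.3472, Coastal 5.7706, Highland 3.8926.
Lower quotas: North 5, South 3, East 3, West 6, Central 4, Coastal 5, Highland 3 (sum 29, leaving 5 seats).
Remainders in descending order: South 0.9580, Highland 0.8926, West 0.7852, Coastal 0.7706, North 0.7267, East 0.5195, Central 0.3472.
The surplus seats go to South, Highland, West, Coastal, North.

North 6; South 4; East 3; West 7; Central 4; Coastal 6; Highland 4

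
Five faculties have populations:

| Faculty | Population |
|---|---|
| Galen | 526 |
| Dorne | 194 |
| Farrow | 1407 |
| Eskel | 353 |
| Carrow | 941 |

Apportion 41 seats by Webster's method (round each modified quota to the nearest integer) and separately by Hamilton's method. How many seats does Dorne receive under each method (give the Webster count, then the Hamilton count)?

Webster: Galen 6, Dorne 2, Farrow 17, Eskel 4, Carrow 12.
Hamilton: Galen 6, Dorne 3, Farrow 17, Eskel 4, Carrow 11.
Dorne gets 2 under Webster and 3 under Hamilton.

2 and 3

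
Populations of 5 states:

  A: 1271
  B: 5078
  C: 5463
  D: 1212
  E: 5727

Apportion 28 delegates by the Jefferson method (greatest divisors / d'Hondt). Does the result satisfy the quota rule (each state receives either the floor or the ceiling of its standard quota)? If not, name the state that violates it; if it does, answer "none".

Standard quotas: A 1.898, B 7.583, C 8.158, D 1.810, E 8.552.
Jefferson allocation: A 2, B 8, C 8, D 1, E 9.
Every allocation lies between the lower and upper quota.

none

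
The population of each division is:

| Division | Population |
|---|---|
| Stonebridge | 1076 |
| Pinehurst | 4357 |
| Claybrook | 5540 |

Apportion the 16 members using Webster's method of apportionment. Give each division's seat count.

Standard divisor 10973/16 ≈ 685.812; standard quotas: Stonebridge 1.569, Pinehurst 6.353, Claybrook 8.078.
Rounding to the nearest integer gives Stonebridge 2, Pinehurst 6, Claybrook 8 — total 16, matching the house size, so no adjustment is needed.

Stonebridge=2; Pinehurst=6; Claybrook=8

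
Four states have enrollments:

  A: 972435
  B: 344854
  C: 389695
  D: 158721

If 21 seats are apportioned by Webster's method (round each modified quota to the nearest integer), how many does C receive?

Standard divisor 1865705/21 ≈ 88843.095; standard quotas: A 10.946, B 3.882, C 4.386, D 1.787.
Rounding to the nearest integer gives A 11, B 4, C 4, D 2 — total 21, matching the house size, so no adjustment is needed.
C receives 4.

4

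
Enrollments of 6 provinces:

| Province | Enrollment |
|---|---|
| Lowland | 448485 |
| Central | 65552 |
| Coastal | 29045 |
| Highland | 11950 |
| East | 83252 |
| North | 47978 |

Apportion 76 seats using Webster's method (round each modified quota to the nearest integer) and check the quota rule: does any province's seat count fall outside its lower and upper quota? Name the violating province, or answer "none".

Standard quotas: Lowland 49.667, Central 7.260, Coastal 3.217, Highland 1.323, East 9.220, North 5.313.
Webster allocation: Lowland 51, Central 7, Coastal 3, Highland 1, East 9, North 5.
Lowland has quota 49.667 (lower 49, upper 50) but receives 51 — outside the quota interval.

Lowland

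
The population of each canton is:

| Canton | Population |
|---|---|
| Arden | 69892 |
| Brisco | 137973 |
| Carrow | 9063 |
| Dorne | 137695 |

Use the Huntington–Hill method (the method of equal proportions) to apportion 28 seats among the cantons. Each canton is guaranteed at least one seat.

Arden: 5, Brisco: 11, Carrow: 1, Dorne: 11

With divisor 12945: modified quotas Arden 5.399, Brisco 10.658, Carrow 0.700, Dorne 10.637.
Geometric-mean thresholds: Arden √(5·6)=5.477, Brisco √(10·11)=10.488, Carrow (min 1), Dorne √(10·11)=10.488.
Each quota rounded against its threshold gives Arden 5, Brisco 11, Carrow 1, Dorne 11 (total 28).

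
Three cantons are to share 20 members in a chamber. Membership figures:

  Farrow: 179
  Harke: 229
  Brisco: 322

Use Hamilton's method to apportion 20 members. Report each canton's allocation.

Standard divisor: 730 ÷ 20 ≈ 36.5.
Standard quotas: Farrow 4.904, Harke 6.274, Brisco 8.822.
Lower quotas: Farrow 4, Harke 6, Brisco 8 (sum 18, leaving 2 seats).
Remainders in descending order: Farrow 0.904, Brisco 0.822, Harke 0.274.
The surplus seats go to Farrow, Brisco.

Farrow 5, Harke 6, Brisco 9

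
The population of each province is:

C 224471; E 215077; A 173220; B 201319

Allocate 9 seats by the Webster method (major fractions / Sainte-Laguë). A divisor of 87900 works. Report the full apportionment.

C: 3, E: 2, A: 2, B: 2

With modified divisor 87900: modified quotas C 2.554, E 2.447, A 1.971, B 2.290.
Rounding to the nearest integer: C 3, E 2, A 2, B 2 (total 9).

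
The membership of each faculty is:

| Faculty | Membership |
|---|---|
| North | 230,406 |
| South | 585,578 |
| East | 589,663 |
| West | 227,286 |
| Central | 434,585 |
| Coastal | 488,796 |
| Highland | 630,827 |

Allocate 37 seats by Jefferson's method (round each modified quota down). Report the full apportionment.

Standard divisor 3187141/37 ≈ 86138.946; standard quotas: North 2.675, South 6.798, East 6.845, West 2.639, Central 5.045, Coastal 5.675, Highland 7.323.
Rounding down gives 2, 6, 6, 2, 5, 5, 7 = 33 seats, so the divisor must be adjusted.
With modified divisor 77800: modified quotas North 2.962, South 7.527, East 7.579, West 2.921, Central 5.586, Coastal 6.283, Highland 8.108.
Rounding down: North 2, South 7, East 7, West 2, Central 5, Coastal 6, Highland 8 (total 37).

North 2, South 7, East 7, West 2, Central 5, Coastal 6, Highland 8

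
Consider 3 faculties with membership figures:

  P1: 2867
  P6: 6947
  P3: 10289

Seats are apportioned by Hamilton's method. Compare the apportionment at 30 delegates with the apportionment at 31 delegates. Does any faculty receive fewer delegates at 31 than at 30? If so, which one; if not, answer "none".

none

At 30 seats: P1 4, P6 11, P3 15.
At 31 seats: P1 4, P6 11, P3 16.
No faculty's allocation decreased.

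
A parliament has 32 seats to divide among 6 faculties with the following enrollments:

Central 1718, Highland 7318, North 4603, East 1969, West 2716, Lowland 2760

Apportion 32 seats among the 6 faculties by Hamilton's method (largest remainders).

Central 3; Highland 11; North 7; East 3; West 4; Lowland 4

Standard divisor: 21084 ÷ 32 ≈ 658.875.
Standard quotas: Central 2.6075, Highland 11.1068, North 6.9862, East 2.9884, West 4.1222, Lowland 4.1890.
Lower quotas: Central 2, Highland 11, North 6, East 2, West 4, Lowland 4 (sum 29, leaving 3 seats).
Remainders in descending order: East 0.9884, North 0.9862, Central 0.6075, Lowland 0.1890, West 0.1222, Highland 0.1068.
The surplus seats go to East, North, Central.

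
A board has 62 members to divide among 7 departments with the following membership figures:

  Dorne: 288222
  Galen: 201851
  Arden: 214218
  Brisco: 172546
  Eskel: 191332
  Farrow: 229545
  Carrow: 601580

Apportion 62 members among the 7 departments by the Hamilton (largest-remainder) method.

Dorne 9, Galen 7, Arden 7, Brisco 6, Eskel 6, Farrow 7, Carrow 20

The standard divisor is 1899294/62 ≈ 30633.774.
Standard quotas: Dorne 9.4086, Galen 6.5892, Arden 6.9929, Brisco 5.6325, Eskel 6.2458, Farrow 7.4932, Carrow 19.6378.
Lower quotas: Dorne 9, Galen 6, Arden 6, Brisco 5, Eskel 6, Farrow 7, Carrow 19 (sum 58, leaving 4 seats).
Remainders in descending order: Arden 0.9929, Carrow 0.6378, Brisco 0.6325, Galen 0.5892, Farrow 0.4932, Dorne 0.4086, Eskel 0.2458.
The surplus seats go to Arden, Carrow, Brisco, Galen.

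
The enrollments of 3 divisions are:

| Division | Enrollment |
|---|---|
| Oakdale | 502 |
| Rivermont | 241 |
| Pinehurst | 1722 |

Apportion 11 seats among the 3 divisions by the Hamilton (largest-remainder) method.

Oakdale 2, Rivermont 1, Pinehurst 8

The standard divisor is 2465/11 ≈ 224.091.
Standard quotas: Oakdale 2.240, Rivermont 1.075, Pinehurst 7.684.
Lower quotas: Oakdale 2, Rivermont 1, Pinehurst 7 (sum 10, leaving 1 seat).
Remainders in descending order: Pinehurst 0.684, Oakdale 0.240, Rivermont 0.075.
The surplus seat goes to Pinehurst.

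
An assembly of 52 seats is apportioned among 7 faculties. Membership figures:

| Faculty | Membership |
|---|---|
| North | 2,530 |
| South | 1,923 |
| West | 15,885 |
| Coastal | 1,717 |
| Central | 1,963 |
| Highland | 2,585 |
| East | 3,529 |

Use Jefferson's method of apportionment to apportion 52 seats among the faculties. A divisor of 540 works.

With modified divisor 540: modified quotas North 4.685, South 3.561, West 29.417, Coastal 3.180, Central 3.635, Highland 4.787, East 6.535.
Rounding down: North 4, South 3, West 29, Coastal 3, Central 3, Highland 4, East 6 (total 52).

North: 4, South: 3, West: 29, Coastal: 3, Central: 3, Highland: 4, East: 6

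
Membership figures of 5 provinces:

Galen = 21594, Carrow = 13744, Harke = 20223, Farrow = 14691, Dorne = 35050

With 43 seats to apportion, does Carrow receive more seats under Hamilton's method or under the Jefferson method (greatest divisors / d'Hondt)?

Hamilton: Galen 9, Carrow 6, Harke 8, Farrow 6, Dorne 14.
Jefferson: Galen 9, Carrow 5, Harke 8, Farrow 6, Dorne 15.
Carrow gets 6 under Hamilton and 5 under Jefferson.

Hamilton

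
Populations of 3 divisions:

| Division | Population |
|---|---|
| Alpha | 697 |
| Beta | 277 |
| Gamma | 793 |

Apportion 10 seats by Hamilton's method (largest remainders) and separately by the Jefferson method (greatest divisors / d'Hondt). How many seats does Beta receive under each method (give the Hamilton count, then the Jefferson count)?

2 and 1

Hamilton: Alpha 4, Beta 2, Gamma 4.
Jefferson: Alpha 4, Beta 1, Gamma 5.
Beta gets 2 under Hamilton and 1 under Jefferson.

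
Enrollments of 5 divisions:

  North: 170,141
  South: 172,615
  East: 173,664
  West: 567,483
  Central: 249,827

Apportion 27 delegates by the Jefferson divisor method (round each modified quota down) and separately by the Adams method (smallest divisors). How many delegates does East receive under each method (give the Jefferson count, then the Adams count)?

Jefferson: North 3, South 3, East 3, West 13, Central 5.
Adams: North 3, South 4, East 4, West 11, Central 5.
East gets 3 under Jefferson and 4 under Adams.

3 and 4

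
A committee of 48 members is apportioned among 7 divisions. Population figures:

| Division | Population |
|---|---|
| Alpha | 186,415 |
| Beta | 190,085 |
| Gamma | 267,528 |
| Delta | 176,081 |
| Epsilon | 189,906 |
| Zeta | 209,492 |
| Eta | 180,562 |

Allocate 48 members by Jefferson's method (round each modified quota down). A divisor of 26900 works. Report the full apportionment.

With modified divisor 26900: modified quotas Alpha 6.930, Beta 7.066, Gamma 9.945, Delta 6.546, Epsilon 7.060, Zeta 7.788, Eta 6.712.
Rounding down: Alpha 6, Beta 7, Gamma 9, Delta 6, Epsilon 7, Zeta 7, Eta 6 (total 48).

Alpha: 6, Beta: 7, Gamma: 9, Delta: 6, Epsilon: 7, Zeta: 7, Eta: 6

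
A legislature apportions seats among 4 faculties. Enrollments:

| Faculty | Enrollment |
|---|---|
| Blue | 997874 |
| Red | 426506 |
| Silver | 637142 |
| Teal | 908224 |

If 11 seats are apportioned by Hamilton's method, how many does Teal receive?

Standard divisor: 2969746 ÷ 11 ≈ 269976.909.
Standard quotas: Blue 3.6961, Red 1.5798, Silver 2.3600, Teal 3.3641.
Lower quotas: Blue 3, Red 1, Silver 2, Teal 3 (sum 9, leaving 2 seats).
Remainders in descending order: Blue 0.6961, Red 0.5798, Teal 0.3641, Silver 0.3600.
Largest remainders: Blue, Red receive the extra seats.
Teal receives 3.

3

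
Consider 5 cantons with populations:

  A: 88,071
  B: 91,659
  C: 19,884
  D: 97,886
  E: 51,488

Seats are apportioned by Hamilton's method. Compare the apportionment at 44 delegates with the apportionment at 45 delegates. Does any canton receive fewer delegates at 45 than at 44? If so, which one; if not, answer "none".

At 44 seats: A 11, B 12, C 3, D 12, E 6.
At 45 seats: A 11, B 12, C 2, D 13, E 7.
C drops from 3 to 2.

C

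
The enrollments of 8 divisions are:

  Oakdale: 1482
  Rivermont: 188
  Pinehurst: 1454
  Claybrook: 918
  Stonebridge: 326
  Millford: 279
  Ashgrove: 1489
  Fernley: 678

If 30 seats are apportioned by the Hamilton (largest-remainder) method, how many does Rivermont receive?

1

Total 6814; standard divisor 6814/30 ≈ 227.133.
Standard quotas: Oakdale 6.525, Rivermont 0.828, Pinehurst 6.402, Claybrook 4.042, Stonebridge 1.435, Millford 1.228, Ashgrove 6.556, Fernley 2.985.
Lower quotas: Oakdale 6, Rivermont 0, Pinehurst 6, Claybrook 4, Stonebridge 1, Millford 1, Ashgrove 6, Fernley 2 (sum 26, leaving 4 seats).
Remainders in descending order: Fernley 0.985, Rivermont 0.828, Ashgrove 0.556, Oakdale 0.525, Stonebridge 0.435, Pinehurst 0.402, Millford 0.228, Claybrook 0.042.
Largest remainders: Fernley, Rivermont, Ashgrove, Oakdale receive the extra seats.
Rivermont receives 1.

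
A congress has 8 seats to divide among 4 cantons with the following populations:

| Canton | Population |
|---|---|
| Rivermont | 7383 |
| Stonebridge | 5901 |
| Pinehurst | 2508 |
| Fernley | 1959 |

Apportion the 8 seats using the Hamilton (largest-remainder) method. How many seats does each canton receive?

Standard divisor: 17751 ÷ 8 ≈ 2218.875.
Standard quotas: Rivermont 3.3274, Stonebridge 2.6595, Pinehurst 1.1303, Fernley 0.8829.
Lower quotas: Rivermont 3, Stonebridge 2, Pinehurst 1, Fernley 0 (sum 6, leaving 2 seats).
Remainders in descending order: Fernley 0.8829, Stonebridge 0.6595, Rivermont 0.3274, Pinehurst 0.1303.
The surplus seats go to Fernley, Stonebridge.

Rivermont=3, Stonebridge=3, Pinehurst=1, Fernley=1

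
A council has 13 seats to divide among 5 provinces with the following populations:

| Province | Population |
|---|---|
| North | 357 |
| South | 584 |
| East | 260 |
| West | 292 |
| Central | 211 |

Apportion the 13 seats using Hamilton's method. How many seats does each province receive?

The standard divisor is 1704/13 ≈ 131.077.
Standard quotas: North 2.724, South 4.455, East 1.984, West 2.228, Central 1.610.
Lower quotas: North 2, South 4, East 1, West 2, Central 1 (sum 10, leaving 3 seats).
Remainders in descending order: East 0.984, North 0.724, Central 0.610, South 0.455, West 0.228.
The surplus seats go to East, North, Central.

North 3; South 4; East 2; West 2; Central 2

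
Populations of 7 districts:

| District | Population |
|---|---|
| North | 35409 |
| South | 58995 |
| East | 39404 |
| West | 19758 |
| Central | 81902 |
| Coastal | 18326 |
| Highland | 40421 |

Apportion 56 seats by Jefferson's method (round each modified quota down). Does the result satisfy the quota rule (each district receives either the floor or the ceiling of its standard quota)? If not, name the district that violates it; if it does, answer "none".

none

Standard quotas: North 6.740, South 11.229, East 7.500, West 3.761, Central 15.589, Coastal 3.488, Highland 7.694.
Jefferson allocation: North 7, South 11, East 7, West 4, Central 16, Coastal 3, Highland 8.
Every allocation lies between the lower and upper quota.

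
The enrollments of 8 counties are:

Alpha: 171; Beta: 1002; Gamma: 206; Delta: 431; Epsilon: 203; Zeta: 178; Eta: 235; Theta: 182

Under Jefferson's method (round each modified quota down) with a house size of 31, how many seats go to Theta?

Standard divisor 2608/31 ≈ 84.129; standard quotas: Alpha 2.033, Beta 11.910, Gamma 2.449, Delta 5.123, Epsilon 2.413, Zeta 2.116, Eta 2.793, Theta 2.163.
Rounding down gives 2, 11, 2, 5, 2, 2, 2, 2 = 28 seats, so the divisor must be adjusted.
With modified divisor 74: modified quotas Alpha 2.311, Beta 13.541, Gamma 2.784, Delta 5.824, Epsilon 2.743, Zeta 2.405, Eta 3.176, Theta 2.459.
Rounding down: Alpha 2, Beta 13, Gamma 2, Delta 5, Epsilon 2, Zeta 2, Eta 3, Theta 2 (total 31).
Theta receives 2.

2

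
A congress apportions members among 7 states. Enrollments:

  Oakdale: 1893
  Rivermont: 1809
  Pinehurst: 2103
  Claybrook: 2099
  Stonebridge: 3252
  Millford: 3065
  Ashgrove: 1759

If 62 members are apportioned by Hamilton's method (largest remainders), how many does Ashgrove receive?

7

The standard divisor is 15980/62 ≈ 257.742.
Standard quotas: Oakdale 7.345, Rivermont 7.019, Pinehurst 8.159, Claybrook 8.144, Stonebridge 12.617, Millford 11.892, Ashgrove 6.825.
Lower quotas: Oakdale 7, Rivermont 7, Pinehurst 8, Claybrook 8, Stonebridge 12, Millford 11, Ashgrove 6 (sum 59, leaving 3 seats).
Remainders in descending order: Millford 0.892, Ashgrove 0.825, Stonebridge 0.617, Oakdale 0.345, Pinehurst 0.159, Claybrook 0.144, Rivermont 0.019.
Largest remainders: Millford, Ashgrove, Stonebridge receive the extra seats.
Ashgrove receives 7.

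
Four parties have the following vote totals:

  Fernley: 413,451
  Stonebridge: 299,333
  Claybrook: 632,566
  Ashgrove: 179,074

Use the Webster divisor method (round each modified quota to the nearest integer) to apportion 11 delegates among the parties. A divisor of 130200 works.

With modified divisor 130200: modified quotas Fernley 3.176, Stonebridge 2.299, Claybrook 4.858, Ashgrove 1.375.
Rounding to the nearest integer: Fernley 3, Stonebridge 2, Claybrook 5, Ashgrove 1 (total 11).

Fernley 3; Stonebridge 2; Claybrook 5; Ashgrove 1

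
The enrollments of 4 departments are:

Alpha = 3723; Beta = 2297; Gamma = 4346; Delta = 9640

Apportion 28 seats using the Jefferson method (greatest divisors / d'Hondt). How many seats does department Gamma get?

Standard divisor 20006/28 ≈ 714.5; standard quotas: Alpha 5.211, Beta 3.215, Gamma 6.083, Delta 13.492.
Rounding down gives 5, 3, 6, 13 = 27 seats, so the divisor must be adjusted.
With modified divisor 670: modified quotas Alpha 5.557, Beta 3.428, Gamma 6.487, Delta 14.388.
Rounding down: Alpha 5, Beta 3, Gamma 6, Delta 14 (total 28).
Gamma receives 6.

6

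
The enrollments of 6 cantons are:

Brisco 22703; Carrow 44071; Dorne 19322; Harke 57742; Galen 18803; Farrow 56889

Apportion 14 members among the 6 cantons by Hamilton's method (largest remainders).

Brisco 1, Carrow 3, Dorne 1, Harke 4, Galen 1, Farrow 4

The standard divisor is 219530/14 ≈ 15680.714.
Standard quotas: Brisco 1.4478, Carrow 2.8105, Dorne 1.2322, Harke 3.6824, Galen 1.1991, Farrow 3.6280.
Lower quotas: Brisco 1, Carrow 2, Dorne 1, Harke 3, Galen 1, Farrow 3 (sum 11, leaving 3 seats).
Remainders in descending order: Carrow 0.8105, Harke 0.6824, Farrow 0.6280, Brisco 0.4478, Dorne 0.2322, Galen 0.1991.
The surplus seats go to Carrow, Harke, Farrow.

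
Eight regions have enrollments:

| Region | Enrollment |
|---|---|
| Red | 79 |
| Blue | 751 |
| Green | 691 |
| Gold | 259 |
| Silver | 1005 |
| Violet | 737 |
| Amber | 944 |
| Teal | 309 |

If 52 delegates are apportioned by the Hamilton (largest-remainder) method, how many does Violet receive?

Standard divisor: 4775 ÷ 52 ≈ 91.827.
Standard quotas: Red 0.860, Blue 8.178, Green 7.525, Gold 2.821, Silver 10.945, Violet 8.026, Amber 10.280, Teal 3.365.
Lower quotas: Red 0, Blue 8, Green 7, Gold 2, Silver 10, Violet 8, Amber 10, Teal 3 (sum 48, leaving 4 seats).
Remainders in descending order: Silver 0.945, Red 0.860, Gold 0.821, Green 0.525, Teal 0.365, Amber 0.280, Blue 0.178, Violet 0.026.
The surplus seats go to Silver, Red, Gold, Green.
Violet receives 8.

8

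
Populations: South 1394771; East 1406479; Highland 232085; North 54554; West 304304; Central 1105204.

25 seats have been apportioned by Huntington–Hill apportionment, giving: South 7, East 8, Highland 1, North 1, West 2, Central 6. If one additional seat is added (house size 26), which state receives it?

South

Priority for the next seat is population ÷ (√(s·(s+1))).
Priorities: South 186384.115, East 165755.140, Highland 164108.877, North 38575.503, West 124231.588, Central 170536.680.
Highest priority: South.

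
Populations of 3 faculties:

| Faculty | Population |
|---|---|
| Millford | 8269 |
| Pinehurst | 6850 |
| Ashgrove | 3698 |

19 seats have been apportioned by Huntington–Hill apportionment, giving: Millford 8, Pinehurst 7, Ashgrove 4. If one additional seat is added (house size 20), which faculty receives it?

Millford

Priority for the next seat is population ÷ (√(s·(s+1))).
Priorities: Millford 974.511, Pinehurst 915.370, Ashgrove 826.898.
Highest priority: Millford.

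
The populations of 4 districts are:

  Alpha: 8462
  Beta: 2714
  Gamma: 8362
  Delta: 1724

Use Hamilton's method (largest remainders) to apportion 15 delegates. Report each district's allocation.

Alpha 6, Beta 2, Gamma 6, Delta 1

Total 21262; standard divisor 21262/15 ≈ 1417.467.
Standard quotas: Alpha 5.9698, Beta 1.9147, Gamma 5.8993, Delta 1.2163.
Lower quotas: Alpha 5, Beta 1, Gamma 5, Delta 1 (sum 12, leaving 3 seats).
Remainders in descending order: Alpha 0.9698, Beta 0.9147, Gamma 0.8993, Delta 0.2163.
The surplus seats go to Alpha, Beta, Gamma.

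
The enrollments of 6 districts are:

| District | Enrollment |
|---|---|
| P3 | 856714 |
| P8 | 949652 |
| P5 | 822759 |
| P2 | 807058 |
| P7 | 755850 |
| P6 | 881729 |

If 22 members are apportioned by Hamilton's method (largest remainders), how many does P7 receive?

The standard divisor is 5073762/22 ≈ 230625.545.
Standard quotas: P3 3.7147, P8 4.1177, P5 3.5675, P2 3.4994, P7 3.2774, P6 3.8232.
Lower quotas: P3 3, P8 4, P5 3, P2 3, P7 3, P6 3 (sum 19, leaving 3 seats).
Remainders in descending order: P6 0.8232, P3 0.7147, P5 0.5675, P2 0.4994, P7 0.2774, P8 0.1177.
The surplus seats go to P6, P3, P5.
P7 receives 3.

3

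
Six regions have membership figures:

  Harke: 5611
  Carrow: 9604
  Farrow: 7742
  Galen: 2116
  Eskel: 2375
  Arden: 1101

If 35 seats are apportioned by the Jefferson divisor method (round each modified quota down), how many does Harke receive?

7

Standard divisor 28549/35 ≈ 815.686; standard quotas: Harke 6.879, Carrow 11.774, Farrow 9.491, Galen 2.594, Eskel 2.912, Arden 1.350.
Rounding down gives 6, 11, 9, 2, 2, 1 = 31 seats, so the divisor must be adjusted.
With modified divisor 760: modified quotas Harke 7.383, Carrow 12.637, Farrow 10.187, Galen 2.784, Eskel 3.125, Arden 1.449.
Rounding down: Harke 7, Carrow 12, Farrow 10, Galen 2, Eskel 3, Arden 1 (total 35).
Harke receives 7.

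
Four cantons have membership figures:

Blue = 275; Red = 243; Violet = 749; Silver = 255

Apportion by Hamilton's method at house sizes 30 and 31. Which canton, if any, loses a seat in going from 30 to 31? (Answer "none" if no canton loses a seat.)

none

At 30 seats: Blue 5, Red 5, Violet 15, Silver 5.
At 31 seats: Blue 6, Red 5, Violet 15, Silver 5.
No canton's allocation decreased.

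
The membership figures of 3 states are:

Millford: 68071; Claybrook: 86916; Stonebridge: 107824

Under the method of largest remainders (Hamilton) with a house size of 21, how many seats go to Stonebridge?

9

Standard divisor: 262811 ÷ 21 ≈ 12514.81.
Standard quotas: Millford 5.4392, Claybrook 6.9451, Stonebridge 8.6157.
Lower quotas: Millford 5, Claybrook 6, Stonebridge 8 (sum 19, leaving 2 seats).
Remainders in descending order: Claybrook 0.9451, Stonebridge 0.6157, Millford 0.4392.
The surplus seats go to Claybrook, Stonebridge.
Stonebridge receives 9.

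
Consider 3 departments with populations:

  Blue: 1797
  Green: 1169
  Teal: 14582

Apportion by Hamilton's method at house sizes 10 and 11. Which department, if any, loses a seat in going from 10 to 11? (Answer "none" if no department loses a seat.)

At 10 seats: Blue 1, Green 1, Teal 8.
At 11 seats: Blue 1, Green 1, Teal 9.
No department's allocation decreased.

none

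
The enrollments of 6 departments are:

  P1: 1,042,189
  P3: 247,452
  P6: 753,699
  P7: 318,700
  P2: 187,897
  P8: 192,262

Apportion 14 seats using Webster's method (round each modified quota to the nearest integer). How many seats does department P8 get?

Standard divisor 2742199/14 ≈ 195871.357; standard quotas: P1 5.321, P3 1.263, P6 3.848, P7 1.627, P2 0.959, P8 0.982.
Rounding to the nearest integer gives P1 5, P3 1, P6 4, P7 2, P2 1, P8 1 — total 14, matching the house size, so no adjustment is needed.
P8 receives 1.

1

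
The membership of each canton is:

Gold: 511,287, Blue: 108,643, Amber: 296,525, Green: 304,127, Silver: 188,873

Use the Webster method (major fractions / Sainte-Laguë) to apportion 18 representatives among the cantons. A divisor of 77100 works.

With modified divisor 77100: modified quotas Gold 6.631, Blue 1.409, Amber 3.846, Green 3.945, Silver 2.450.
Rounding to the nearest integer: Gold 7, Blue 1, Amber 4, Green 4, Silver 2 (total 18).

Gold 7; Blue 1; Amber 4; Green 4; Silver 2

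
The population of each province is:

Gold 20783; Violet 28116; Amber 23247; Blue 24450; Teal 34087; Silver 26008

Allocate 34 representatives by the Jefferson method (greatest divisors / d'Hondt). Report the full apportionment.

Standard divisor 156691/34 ≈ 4608.559; standard quotas: Gold 4.510, Violet 6.101, Amber 5.044, Blue 5.305, Teal 7.396, Silver 5.643.
Rounding down gives 4, 6, 5, 5, 7, 5 = 32 seats, so the divisor must be adjusted.
With modified divisor 4200: modified quotas Gold 4.948, Violet 6.694, Amber 5.535, Blue 5.821, Teal 8.116, Silver 6.192.
Rounding down: Gold 4, Violet 6, Amber 5, Blue 5, Teal 8, Silver 6 (total 34).

Gold 4, Violet 6, Amber 5, Blue 5, Teal 8, Silver 6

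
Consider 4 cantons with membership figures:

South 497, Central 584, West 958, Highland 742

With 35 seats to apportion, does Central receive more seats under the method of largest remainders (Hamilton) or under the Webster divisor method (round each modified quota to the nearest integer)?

Hamilton: South 6, Central 8, West 12, Highland 9.
Webster: South 6, Central 7, West 12, Highland 10.
Central gets 8 under Hamilton and 7 under Webster.

Hamilton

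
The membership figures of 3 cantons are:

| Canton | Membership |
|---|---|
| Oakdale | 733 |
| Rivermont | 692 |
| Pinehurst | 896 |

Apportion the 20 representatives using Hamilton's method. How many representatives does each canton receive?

Oakdale 6, Rivermont 6, Pinehurst 8

Standard divisor: 2321 ÷ 20 ≈ 116.05.
Standard quotas: Oakdale 6.316, Rivermont 5.963, Pinehurst 7.721.
Lower quotas: Oakdale 6, Rivermont 5, Pinehurst 7 (sum 18, leaving 2 seats).
Remainders in descending order: Rivermont 0.963, Pinehurst 0.721, Oakdale 0.316.
The surplus seats go to Rivermont, Pinehurst.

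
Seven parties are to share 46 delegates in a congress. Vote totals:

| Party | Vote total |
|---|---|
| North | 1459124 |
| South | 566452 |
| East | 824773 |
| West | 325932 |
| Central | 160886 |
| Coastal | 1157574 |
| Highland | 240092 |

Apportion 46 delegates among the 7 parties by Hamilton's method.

The standard divisor is 4734833/46 ≈ 102931.152.
Standard quotas: North 14.1757, South 5.5032, East 8.0129, West 3.1665, Central 1.5630, Coastal 11.2461, Highland 2.3325.
Lower quotas: North 14, South 5, East 8, West 3, Central 1, Coastal 11, Highland 2 (sum 44, leaving 2 seats).
Remainders in descending order: Central 0.5630, South 0.5032, Highland 0.3325, Coastal 0.2461, North 0.1757, West 0.1665, East 0.0129.
Largest remainders: Central, South receive the extra seats.

North 14; South 6; East 8; West 3; Central 2; Coastal 11; Highland 2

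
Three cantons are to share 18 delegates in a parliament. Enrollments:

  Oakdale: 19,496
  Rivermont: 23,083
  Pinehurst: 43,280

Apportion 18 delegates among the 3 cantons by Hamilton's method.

Oakdale=4, Rivermont=5, Pinehurst=9

The standard divisor is 85859/18 ≈ 4769.944.
Standard quotas: Oakdale 4.0873, Rivermont 4.8393, Pinehurst 9.0735.
Lower quotas: Oakdale 4, Rivermont 4, Pinehurst 9 (sum 17, leaving 1 seat).
Remainders in descending order: Rivermont 0.8393, Oakdale 0.0873, Pinehurst 0.0735.
The surplus seat goes to Rivermont.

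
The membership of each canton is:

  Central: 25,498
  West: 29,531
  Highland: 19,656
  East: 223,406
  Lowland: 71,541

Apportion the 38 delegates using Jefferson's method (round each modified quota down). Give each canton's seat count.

Standard divisor 369632/38 ≈ 9727.158; standard quotas: Central 2.621, West 3.036, Highland 2.021, East 22.967, Lowland 7.355.
Rounding down gives 2, 3, 2, 22, 7 = 36 seats, so the divisor must be adjusted.
With modified divisor 9100: modified quotas Central 2.802, West 3.245, Highland 2.160, East 24.550, Lowland 7.862.
Rounding down: Central 2, West 3, Highland 2, East 24, Lowland 7 (total 38).

Central 2; West 3; Highland 2; East 24; Lowland 7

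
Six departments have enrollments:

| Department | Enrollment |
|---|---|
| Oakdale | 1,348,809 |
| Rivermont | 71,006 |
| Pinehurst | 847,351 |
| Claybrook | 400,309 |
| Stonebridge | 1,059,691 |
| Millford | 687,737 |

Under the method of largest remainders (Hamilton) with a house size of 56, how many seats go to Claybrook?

5

Total 4414903; standard divisor 4414903/56 ≈ 78837.554.
Standard quotas: Oakdale 17.1087, Rivermont 0.9007, Pinehurst 10.7481, Claybrook 5.0776, Stonebridge 13.4414, Millford 8.7235.
Lower quotas: Oakdale 17, Rivermont 0, Pinehurst 10, Claybrook 5, Stonebridge 13, Millford 8 (sum 53, leaving 3 seats).
Remainders in descending order: Rivermont 0.9007, Pinehurst 0.7481, Millford 0.7235, Stonebridge 0.4414, Oakdale 0.1087, Claybrook 0.0776.
Largest remainders: Rivermont, Pinehurst, Millford receive the extra seats.
Claybrook receives 5.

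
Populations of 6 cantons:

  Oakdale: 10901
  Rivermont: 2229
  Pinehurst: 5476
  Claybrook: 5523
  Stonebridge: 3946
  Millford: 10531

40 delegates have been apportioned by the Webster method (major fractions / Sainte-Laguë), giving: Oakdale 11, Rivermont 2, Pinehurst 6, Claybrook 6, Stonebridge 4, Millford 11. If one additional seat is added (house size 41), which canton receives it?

Priority for the next seat is population ÷ (current seats + 0.5).
Priorities: Oakdale 947.913, Rivermont 891.600, Pinehurst 842.462, Claybrook 849.692, Stonebridge 876.889, Millford 915.739.
Highest priority: Oakdale.

Oakdale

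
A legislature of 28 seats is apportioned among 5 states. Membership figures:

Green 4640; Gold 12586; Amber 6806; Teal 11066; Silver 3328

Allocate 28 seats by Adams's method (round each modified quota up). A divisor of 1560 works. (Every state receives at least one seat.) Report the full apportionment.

Green 3; Gold 9; Amber 5; Teal 8; Silver 3

With modified divisor 1560: modified quotas Green 2.974, Gold 8.068, Amber 4.363, Teal 7.094, Silver 2.133.
Rounding up: Green 3, Gold 9, Amber 5, Teal 8, Silver 3 (total 28).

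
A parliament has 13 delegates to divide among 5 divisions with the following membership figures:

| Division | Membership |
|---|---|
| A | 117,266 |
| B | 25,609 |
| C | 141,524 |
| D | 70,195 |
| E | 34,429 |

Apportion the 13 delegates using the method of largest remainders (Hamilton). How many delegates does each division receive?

A 4; B 1; C 5; D 2; E 1

Standard divisor: 389023 ÷ 13 ≈ 29924.846.
Standard quotas: A 3.9187, B 0.8558, C 4.7293, D 2.3457, E 1.1505.
Lower quotas: A 3, B 0, C 4, D 2, E 1 (sum 10, leaving 3 seats).
Remainders in descending order: A 0.9187, B 0.8558, C 0.7293, D 0.3457, E 0.1505.
The surplus seats go to A, B, C.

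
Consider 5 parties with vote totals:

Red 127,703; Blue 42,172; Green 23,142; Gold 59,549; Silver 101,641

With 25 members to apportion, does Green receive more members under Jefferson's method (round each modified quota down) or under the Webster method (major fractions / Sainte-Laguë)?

Webster

Jefferson: Red 10, Blue 3, Green 1, Gold 4, Silver 7.
Webster: Red 9, Blue 3, Green 2, Gold 4, Silver 7.
Green gets 1 under Jefferson and 2 under Webster.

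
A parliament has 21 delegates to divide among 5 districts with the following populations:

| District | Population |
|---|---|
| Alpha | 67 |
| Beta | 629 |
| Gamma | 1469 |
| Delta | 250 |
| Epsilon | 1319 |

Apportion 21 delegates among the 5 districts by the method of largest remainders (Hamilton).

Total 3734; standard divisor 3734/21 ≈ 177.81.
Standard quotas: Alpha 0.377, Beta 3.537, Gamma 8.262, Delta 1.406, Epsilon 7.418.
Lower quotas: Alpha 0, Beta 3, Gamma 8, Delta 1, Epsilon 7 (sum 19, leaving 2 seats).
Remainders in descending order: Beta 0.537, Epsilon 0.418, Delta 0.406, Alpha 0.377, Gamma 0.262.
Largest remainders: Beta, Epsilon receive the extra seats.

Alpha: 0, Beta: 4, Gamma: 8, Delta: 1, Epsilon: 8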